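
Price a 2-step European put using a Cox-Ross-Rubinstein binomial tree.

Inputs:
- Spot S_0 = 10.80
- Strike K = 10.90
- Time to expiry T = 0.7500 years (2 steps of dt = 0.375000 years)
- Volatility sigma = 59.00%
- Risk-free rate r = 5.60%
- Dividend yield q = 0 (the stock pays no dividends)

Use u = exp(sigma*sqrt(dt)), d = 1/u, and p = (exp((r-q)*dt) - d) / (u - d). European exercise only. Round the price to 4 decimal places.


Answer: Price = V(0,0) = 1.7520

Derivation:
dt = T/N = 0.375000
u = exp(sigma*sqrt(dt)) = 1.435194; d = 1/u = 0.696770
p = (exp((r-q)*dt) - d) / (u - d) = 0.439385
Discount per step: exp(-r*dt) = 0.979219
Stock lattice S(k, i) with i counting down-moves:
  k=0: S(0,0) = 10.8000
  k=1: S(1,0) = 15.5001; S(1,1) = 7.5251
  k=2: S(2,0) = 22.2456; S(2,1) = 10.8000; S(2,2) = 5.2433
Terminal payoffs V(N, i) = max(K - S_T, 0):
  V(2,0) = 0.000000; V(2,1) = 0.100000; V(2,2) = 5.656723
Backward induction: V(k, i) = exp(-r*dt) * [p * V(k+1, i) + (1-p) * V(k+1, i+1)].
  V(1,0) = exp(-r*dt) * [p*0.000000 + (1-p)*0.100000] = 0.054897
  V(1,1) = exp(-r*dt) * [p*0.100000 + (1-p)*5.656723] = 3.148369
  V(0,0) = exp(-r*dt) * [p*0.054897 + (1-p)*3.148369] = 1.751965


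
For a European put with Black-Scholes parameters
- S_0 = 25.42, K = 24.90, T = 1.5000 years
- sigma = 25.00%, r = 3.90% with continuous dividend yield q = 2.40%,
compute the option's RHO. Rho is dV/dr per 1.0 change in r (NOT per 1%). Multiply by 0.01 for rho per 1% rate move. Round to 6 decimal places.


Answer: Rho = -17.783978

Derivation:
d1 = 0.2940807164; d2 = -0.0121055015
phi(d1) = 0.3820589866; exp(-qT) = 0.9646402935; exp(-rT) = 0.9431782404
N(-d2) = 0.5048292784
Rho = -K*T*exp(-rT)*N(-d2) = -24.9000 * 1.5000 * 0.9431782404 * 0.5048292784 = -17.783978


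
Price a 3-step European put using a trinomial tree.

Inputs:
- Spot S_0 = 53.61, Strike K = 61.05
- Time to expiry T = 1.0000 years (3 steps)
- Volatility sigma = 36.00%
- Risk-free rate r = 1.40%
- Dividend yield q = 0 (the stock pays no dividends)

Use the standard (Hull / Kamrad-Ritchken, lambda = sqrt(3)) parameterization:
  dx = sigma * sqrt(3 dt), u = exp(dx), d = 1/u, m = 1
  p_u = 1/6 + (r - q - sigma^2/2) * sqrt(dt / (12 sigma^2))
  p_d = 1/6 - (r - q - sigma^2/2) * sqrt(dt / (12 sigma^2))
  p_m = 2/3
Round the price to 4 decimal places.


Answer: Price = V(0,0) = 12.0323

Derivation:
dt = T/N = 0.333333; dx = sigma*sqrt(3*dt) = 0.360000
u = exp(dx) = 1.433329; d = 1/u = 0.697676
p_u = 0.143148, p_m = 0.666667, p_d = 0.190185
Discount per step: exp(-r*dt) = 0.995344
Stock lattice S(k, j) with j the centered position index:
  k=0: S(0,+0) = 53.6100
  k=1: S(1,-1) = 37.4024; S(1,+0) = 53.6100; S(1,+1) = 76.8408
  k=2: S(2,-2) = 26.0948; S(2,-1) = 37.4024; S(2,+0) = 53.6100; S(2,+1) = 76.8408; S(2,+2) = 110.1382
  k=3: S(3,-3) = 18.2057; S(3,-2) = 26.0948; S(3,-1) = 37.4024; S(3,+0) = 53.6100; S(3,+1) = 76.8408; S(3,+2) = 110.1382; S(3,+3) = 157.8643
Terminal payoffs V(N, j) = max(K - S_T, 0):
  V(3,-3) = 42.844284; V(3,-2) = 34.955212; V(3,-1) = 23.647572; V(3,+0) = 7.440000; V(3,+1) = 0.000000; V(3,+2) = 0.000000; V(3,+3) = 0.000000
Backward induction: V(k, j) = exp(-r*dt) * [p_u * V(k+1, j+1) + p_m * V(k+1, j) + p_d * V(k+1, j-1)]
  V(2,-2) = exp(-r*dt) * [p_u*23.647572 + p_m*34.955212 + p_d*42.844284] = 34.674735
  V(2,-1) = exp(-r*dt) * [p_u*7.440000 + p_m*23.647572 + p_d*34.955212] = 23.368725
  V(2,+0) = exp(-r*dt) * [p_u*0.000000 + p_m*7.440000 + p_d*23.647572] = 9.413386
  V(2,+1) = exp(-r*dt) * [p_u*0.000000 + p_m*0.000000 + p_d*7.440000] = 1.408390
  V(2,+2) = exp(-r*dt) * [p_u*0.000000 + p_m*0.000000 + p_d*0.000000] = 0.000000
  V(1,-1) = exp(-r*dt) * [p_u*9.413386 + p_m*23.368725 + p_d*34.674735] = 23.411769
  V(1,+0) = exp(-r*dt) * [p_u*1.408390 + p_m*9.413386 + p_d*23.368725] = 10.870736
  V(1,+1) = exp(-r*dt) * [p_u*0.000000 + p_m*1.408390 + p_d*9.413386] = 2.716507
  V(0,+0) = exp(-r*dt) * [p_u*2.716507 + p_m*10.870736 + p_d*23.411769] = 12.032310


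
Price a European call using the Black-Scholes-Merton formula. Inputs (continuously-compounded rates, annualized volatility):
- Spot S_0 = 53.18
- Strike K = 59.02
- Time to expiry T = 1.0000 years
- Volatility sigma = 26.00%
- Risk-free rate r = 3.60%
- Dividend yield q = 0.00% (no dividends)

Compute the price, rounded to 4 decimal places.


d1 = (ln(S/K) + (r - q + 0.5*sigma^2) * T) / (sigma * sqrt(T)) = -0.13228455
d2 = d1 - sigma * sqrt(T) = -0.39228455
exp(-rT) = 0.96464029; exp(-qT) = 1.00000000
C = S_0 * exp(-qT) * N(d1) - K * exp(-rT) * N(d2)
N(d1) = 0.44737961; N(d2) = 0.34742399
C = 53.1800 * 1.00000000 * 0.44737961 - 59.0200 * 0.96464029 * 0.34742399 = 4.0117

Answer: Price = 4.0117


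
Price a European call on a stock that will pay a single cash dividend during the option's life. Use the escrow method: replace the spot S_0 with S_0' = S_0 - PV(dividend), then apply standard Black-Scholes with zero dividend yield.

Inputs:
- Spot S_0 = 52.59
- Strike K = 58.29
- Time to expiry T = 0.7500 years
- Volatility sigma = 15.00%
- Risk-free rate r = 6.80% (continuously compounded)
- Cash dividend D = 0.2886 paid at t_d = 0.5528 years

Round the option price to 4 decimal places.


Answer: Price = 1.5147

Derivation:
PV(D) = D * exp(-r * t_d) = 0.2886 * 0.96310735 = 0.27795278
S_0' = S_0 - PV(D) = 52.5900 - 0.27795278 = 52.31204722
d1 = (ln(S_0'/K) + (r + sigma^2/2)*T) / (sigma*sqrt(T)) = -0.37540361
d2 = d1 - sigma*sqrt(T) = -0.50530742
exp(-rT) = 0.95027867
N(d1) = 0.35368016; N(d2) = 0.30667147
C = S_0' * N(d1) - K * exp(-rT) * N(d2) = 52.31204722 * 0.35368016 - 58.2900 * 0.95027867 * 0.30667147 = 1.5147


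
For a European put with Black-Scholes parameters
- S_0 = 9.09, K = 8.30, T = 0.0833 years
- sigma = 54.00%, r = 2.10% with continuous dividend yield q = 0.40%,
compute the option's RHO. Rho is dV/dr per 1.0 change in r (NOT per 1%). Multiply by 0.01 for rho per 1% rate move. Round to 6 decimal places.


d1 = 0.6703776646; d2 = 0.5145242720
phi(d1) = 0.3186564742; exp(-qT) = 0.9996668555; exp(-rT) = 0.9982522291
N(-d2) = 0.3034427475
Rho = -K*T*exp(-rT)*N(-d2) = -8.3000 * 0.0833 * 0.9982522291 * 0.3034427475 = -0.209431

Answer: Rho = -0.209431


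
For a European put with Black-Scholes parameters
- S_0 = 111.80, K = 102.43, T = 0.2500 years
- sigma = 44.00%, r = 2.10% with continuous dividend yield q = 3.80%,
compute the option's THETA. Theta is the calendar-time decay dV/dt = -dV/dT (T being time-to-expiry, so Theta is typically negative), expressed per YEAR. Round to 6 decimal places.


Answer: Theta = -17.724420

Derivation:
d1 = 0.4885541921; d2 = 0.2685541921
phi(d1) = 0.3540627462; exp(-qT) = 0.9905449824; exp(-rT) = 0.9947637572
Theta = -S*exp(-qT)*phi(d1)*sigma/(2*sqrt(T)) + r*K*exp(-rT)*N(-d2) - q*S*exp(-qT)*N(-d1)
N(-d1) = 0.3125786752; N(-d2) = 0.3941363835; sqrt(T) = 0.5000000000
Term 1 = -111.8000 * 0.9905449824 * 0.3540627462 * 0.4400 / (2 * 0.5000000000) = -17.2523760532
Term 2 = 0.0210 * 102.4300 * 0.9947637572 * 0.3941363835 = 0.8433599026
Term 3 = -0.0380 * 111.8000 * 0.9905449824 * 0.3125786752 = -1.3154033657
Theta = -17.2523760532 + (0.8433599026) + (-1.3154033657) = -17.724420


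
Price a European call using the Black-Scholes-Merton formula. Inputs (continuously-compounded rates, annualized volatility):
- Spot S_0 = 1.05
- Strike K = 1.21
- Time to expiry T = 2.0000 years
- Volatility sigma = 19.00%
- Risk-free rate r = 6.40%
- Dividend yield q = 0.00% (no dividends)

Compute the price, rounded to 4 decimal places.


d1 = (ln(S/K) + (r - q + 0.5*sigma^2) * T) / (sigma * sqrt(T)) = 0.08287963
d2 = d1 - sigma * sqrt(T) = -0.18582095
exp(-rT) = 0.87985338; exp(-qT) = 1.00000000
C = S_0 * exp(-qT) * N(d1) - K * exp(-rT) * N(d2)
N(d1) = 0.53302637; N(d2) = 0.42629259
C = 1.0500 * 1.00000000 * 0.53302637 - 1.2100 * 0.87985338 * 0.42629259 = 0.1058

Answer: Price = 0.1058


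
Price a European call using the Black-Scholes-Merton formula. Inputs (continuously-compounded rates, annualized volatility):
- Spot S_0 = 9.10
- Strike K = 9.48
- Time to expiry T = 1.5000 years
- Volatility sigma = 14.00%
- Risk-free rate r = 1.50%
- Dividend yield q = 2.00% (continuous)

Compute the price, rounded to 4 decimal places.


Answer: Price = 0.4237

Derivation:
d1 = (ln(S/K) + (r - q + 0.5*sigma^2) * T) / (sigma * sqrt(T)) = -0.19660015
d2 = d1 - sigma * sqrt(T) = -0.36806443
exp(-rT) = 0.97775124; exp(-qT) = 0.97044553
C = S_0 * exp(-qT) * N(d1) - K * exp(-rT) * N(d2)
N(d1) = 0.42207023; N(d2) = 0.35641260
C = 9.1000 * 0.97044553 * 0.42207023 - 9.4800 * 0.97775124 * 0.35641260 = 0.4237


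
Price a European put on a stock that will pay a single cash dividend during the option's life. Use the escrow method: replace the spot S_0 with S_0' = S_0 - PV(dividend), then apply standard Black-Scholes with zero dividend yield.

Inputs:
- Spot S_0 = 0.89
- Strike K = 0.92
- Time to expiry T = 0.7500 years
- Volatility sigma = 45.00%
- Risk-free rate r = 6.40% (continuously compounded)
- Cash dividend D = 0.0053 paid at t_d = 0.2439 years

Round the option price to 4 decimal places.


Answer: Price = 0.1322

Derivation:
PV(D) = D * exp(-r * t_d) = 0.0053 * 0.98451160 = 0.00521791
S_0' = S_0 - PV(D) = 0.8900 - 0.00521791 = 0.88478209
d1 = (ln(S_0'/K) + (r + sigma^2/2)*T) / (sigma*sqrt(T)) = 0.21786689
d2 = d1 - sigma*sqrt(T) = -0.17184454
exp(-rT) = 0.95313379
N(-d1) = 0.41376641; N(-d2) = 0.56822013
P = K * exp(-rT) * N(-d2) - S_0' * N(-d1) = 0.9200 * 0.95313379 * 0.56822013 - 0.88478209 * 0.41376641 = 0.1322


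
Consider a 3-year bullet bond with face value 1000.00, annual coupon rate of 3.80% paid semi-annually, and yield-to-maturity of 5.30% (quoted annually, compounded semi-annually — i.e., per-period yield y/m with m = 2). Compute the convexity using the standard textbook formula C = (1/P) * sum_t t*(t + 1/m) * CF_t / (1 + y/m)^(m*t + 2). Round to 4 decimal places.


Coupon per period c = face * coupon_rate / m = 19.000000
Periods per year m = 2; per-period yield y/m = 0.026500
Number of cashflows N = 6
Cashflows (t years, CF_t, discount factor 1/(1+y/m)^(m*t), PV):
  t = 0.5000: CF_t = 19.000000, DF = 0.974184, PV = 18.509498
  t = 1.0000: CF_t = 19.000000, DF = 0.949035, PV = 18.031659
  t = 1.5000: CF_t = 19.000000, DF = 0.924535, PV = 17.566156
  t = 2.0000: CF_t = 19.000000, DF = 0.900667, PV = 17.112670
  t = 2.5000: CF_t = 19.000000, DF = 0.877415, PV = 16.670892
  t = 3.0000: CF_t = 1019.000000, DF = 0.854764, PV = 871.004626
Price P = sum_t PV_t = 958.895502
Convexity numerator sum_t t*(t + 1/m) * CF_t / (1+y/m)^(m*t + 2):
  t = 0.5000: term = 8.783078
  t = 1.0000: term = 25.669006
  t = 1.5000: term = 50.012675
  t = 2.0000: term = 81.202590
  t = 2.5000: term = 118.659411
  t = 3.0000: term = 8679.442961
Convexity = (1/P) * sum = 8963.769721 / 958.895502 = 9.348015

Answer: Convexity = 9.3480


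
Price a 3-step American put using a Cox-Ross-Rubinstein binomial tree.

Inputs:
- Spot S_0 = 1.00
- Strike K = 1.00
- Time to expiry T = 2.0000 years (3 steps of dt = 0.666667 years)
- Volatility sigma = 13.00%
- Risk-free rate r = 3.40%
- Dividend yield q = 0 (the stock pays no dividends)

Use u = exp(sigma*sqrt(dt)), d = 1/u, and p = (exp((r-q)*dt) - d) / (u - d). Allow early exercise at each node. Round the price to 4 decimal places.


Answer: Price = V(0,0) = 0.0512

Derivation:
dt = T/N = 0.666667
u = exp(sigma*sqrt(dt)) = 1.111983; d = 1/u = 0.899295
p = (exp((r-q)*dt) - d) / (u - d) = 0.581278
Discount per step: exp(-r*dt) = 0.977588
Stock lattice S(k, i) with i counting down-moves:
  k=0: S(0,0) = 1.0000
  k=1: S(1,0) = 1.1120; S(1,1) = 0.8993
  k=2: S(2,0) = 1.2365; S(2,1) = 1.0000; S(2,2) = 0.8087
  k=3: S(3,0) = 1.3750; S(3,1) = 1.1120; S(3,2) = 0.8993; S(3,3) = 0.7273
Terminal payoffs V(N, i) = max(K - S_T, 0):
  V(3,0) = 0.000000; V(3,1) = 0.000000; V(3,2) = 0.100705; V(3,3) = 0.272713
Backward induction: V(k, i) = exp(-r*dt) * [p * V(k+1, i) + (1-p) * V(k+1, i+1)]; then take max(V_cont, immediate exercise) for American.
  V(2,0) = exp(-r*dt) * [p*0.000000 + (1-p)*0.000000] = 0.000000; exercise = 0.000000; V(2,0) = max -> 0.000000
  V(2,1) = exp(-r*dt) * [p*0.000000 + (1-p)*0.100705] = 0.041222; exercise = 0.000000; V(2,1) = max -> 0.041222
  V(2,2) = exp(-r*dt) * [p*0.100705 + (1-p)*0.272713] = 0.168857; exercise = 0.191269; V(2,2) = max -> 0.191269
  V(1,0) = exp(-r*dt) * [p*0.000000 + (1-p)*0.041222] = 0.016874; exercise = 0.000000; V(1,0) = max -> 0.016874
  V(1,1) = exp(-r*dt) * [p*0.041222 + (1-p)*0.191269] = 0.101718; exercise = 0.100705; V(1,1) = max -> 0.101718
  V(0,0) = exp(-r*dt) * [p*0.016874 + (1-p)*0.101718] = 0.051226; exercise = 0.000000; V(0,0) = max -> 0.051226


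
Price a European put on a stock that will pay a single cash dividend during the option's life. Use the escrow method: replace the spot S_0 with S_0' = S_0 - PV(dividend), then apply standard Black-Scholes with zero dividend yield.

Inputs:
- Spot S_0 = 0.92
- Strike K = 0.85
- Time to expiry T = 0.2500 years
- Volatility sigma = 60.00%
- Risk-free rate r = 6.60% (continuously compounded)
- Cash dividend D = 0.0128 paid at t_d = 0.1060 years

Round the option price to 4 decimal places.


PV(D) = D * exp(-r * t_d) = 0.0128 * 0.99302842 = 0.01271076
S_0' = S_0 - PV(D) = 0.9200 - 0.01271076 = 0.90728924
d1 = (ln(S_0'/K) + (r + sigma^2/2)*T) / (sigma*sqrt(T)) = 0.42241648
d2 = d1 - sigma*sqrt(T) = 0.12241648
exp(-rT) = 0.98363538
N(-d1) = 0.33636053; N(-d2) = 0.45128459
P = K * exp(-rT) * N(-d2) - S_0' * N(-d1) = 0.8500 * 0.98363538 * 0.45128459 - 0.90728924 * 0.33636053 = 0.0721

Answer: Price = 0.0721


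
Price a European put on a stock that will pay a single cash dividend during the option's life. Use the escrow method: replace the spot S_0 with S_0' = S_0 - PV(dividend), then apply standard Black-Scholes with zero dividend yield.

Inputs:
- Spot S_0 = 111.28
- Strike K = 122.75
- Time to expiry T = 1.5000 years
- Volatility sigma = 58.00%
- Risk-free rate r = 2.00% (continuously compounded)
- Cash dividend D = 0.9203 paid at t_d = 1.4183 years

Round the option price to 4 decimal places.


Answer: Price = 36.3927

Derivation:
PV(D) = D * exp(-r * t_d) = 0.9203 * 0.97203254 = 0.89456154
S_0' = S_0 - PV(D) = 111.2800 - 0.89456154 = 110.38543846
d1 = (ln(S_0'/K) + (r + sigma^2/2)*T) / (sigma*sqrt(T)) = 0.24794532
d2 = d1 - sigma*sqrt(T) = -0.46240671
exp(-rT) = 0.97044553
N(-d1) = 0.40208836; N(-d2) = 0.67810515
P = K * exp(-rT) * N(-d2) - S_0' * N(-d1) = 122.7500 * 0.97044553 * 0.67810515 - 110.38543846 * 0.40208836 = 36.3927


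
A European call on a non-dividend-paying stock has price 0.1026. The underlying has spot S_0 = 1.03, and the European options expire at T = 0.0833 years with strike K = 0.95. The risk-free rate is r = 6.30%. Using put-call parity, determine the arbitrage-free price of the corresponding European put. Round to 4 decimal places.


Put-call parity: C - P = S_0 * exp(-qT) - K * exp(-rT).
S_0 * exp(-qT) = 1.0300 * 1.00000000 = 1.03000000
K * exp(-rT) = 0.9500 * 0.99476585 = 0.94502755
P = C - S*exp(-qT) + K*exp(-rT)
P = 0.1026 - 1.03000000 + 0.94502755 = 0.0176

Answer: Put price = 0.0176


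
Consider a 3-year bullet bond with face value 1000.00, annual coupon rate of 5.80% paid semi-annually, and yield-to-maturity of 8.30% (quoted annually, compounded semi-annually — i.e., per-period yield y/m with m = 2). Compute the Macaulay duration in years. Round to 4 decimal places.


Coupon per period c = face * coupon_rate / m = 29.000000
Periods per year m = 2; per-period yield y/m = 0.041500
Number of cashflows N = 6
Cashflows (t years, CF_t, discount factor 1/(1+y/m)^(m*t), PV):
  t = 0.5000: CF_t = 29.000000, DF = 0.960154, PV = 27.844455
  t = 1.0000: CF_t = 29.000000, DF = 0.921895, PV = 26.734955
  t = 1.5000: CF_t = 29.000000, DF = 0.885161, PV = 25.669663
  t = 2.0000: CF_t = 29.000000, DF = 0.849890, PV = 24.646820
  t = 2.5000: CF_t = 29.000000, DF = 0.816025, PV = 23.664734
  t = 3.0000: CF_t = 1029.000000, DF = 0.783510, PV = 806.231438
Price P = sum_t PV_t = 934.792066
Macaulay numerator sum_t t * PV_t:
  t * PV_t at t = 0.5000: 13.922228
  t * PV_t at t = 1.0000: 26.734955
  t * PV_t at t = 1.5000: 38.504495
  t * PV_t at t = 2.0000: 49.293641
  t * PV_t at t = 2.5000: 59.161835
  t * PV_t at t = 3.0000: 2418.694315
Macaulay duration D = (sum_t t * PV_t) / P = 2606.311468 / 934.792066 = 2.788119

Answer: Macaulay duration = 2.7881 years


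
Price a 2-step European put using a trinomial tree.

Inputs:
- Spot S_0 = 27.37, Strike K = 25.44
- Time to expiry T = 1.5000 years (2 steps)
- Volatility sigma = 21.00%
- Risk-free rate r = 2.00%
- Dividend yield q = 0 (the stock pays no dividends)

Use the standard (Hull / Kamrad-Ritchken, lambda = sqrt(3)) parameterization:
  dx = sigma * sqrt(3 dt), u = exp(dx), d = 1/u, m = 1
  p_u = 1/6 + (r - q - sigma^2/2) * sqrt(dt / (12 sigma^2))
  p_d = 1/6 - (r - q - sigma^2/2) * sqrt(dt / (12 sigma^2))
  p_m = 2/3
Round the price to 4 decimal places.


Answer: Price = V(0,0) = 1.4974

Derivation:
dt = T/N = 0.750000; dx = sigma*sqrt(3*dt) = 0.315000
u = exp(dx) = 1.370259; d = 1/u = 0.729789
p_u = 0.164226, p_m = 0.666667, p_d = 0.169107
Discount per step: exp(-r*dt) = 0.985112
Stock lattice S(k, j) with j the centered position index:
  k=0: S(0,+0) = 27.3700
  k=1: S(1,-1) = 19.9743; S(1,+0) = 27.3700; S(1,+1) = 37.5040
  k=2: S(2,-2) = 14.5770; S(2,-1) = 19.9743; S(2,+0) = 27.3700; S(2,+1) = 37.5040; S(2,+2) = 51.3902
Terminal payoffs V(N, j) = max(K - S_T, 0):
  V(2,-2) = 10.862962; V(2,-1) = 5.465679; V(2,+0) = 0.000000; V(2,+1) = 0.000000; V(2,+2) = 0.000000
Backward induction: V(k, j) = exp(-r*dt) * [p_u * V(k+1, j+1) + p_m * V(k+1, j) + p_d * V(k+1, j-1)]
  V(1,-1) = exp(-r*dt) * [p_u*0.000000 + p_m*5.465679 + p_d*10.862962] = 5.399192
  V(1,+0) = exp(-r*dt) * [p_u*0.000000 + p_m*0.000000 + p_d*5.465679] = 0.910524
  V(1,+1) = exp(-r*dt) * [p_u*0.000000 + p_m*0.000000 + p_d*0.000000] = 0.000000
  V(0,+0) = exp(-r*dt) * [p_u*0.000000 + p_m*0.910524 + p_d*5.399192] = 1.497428


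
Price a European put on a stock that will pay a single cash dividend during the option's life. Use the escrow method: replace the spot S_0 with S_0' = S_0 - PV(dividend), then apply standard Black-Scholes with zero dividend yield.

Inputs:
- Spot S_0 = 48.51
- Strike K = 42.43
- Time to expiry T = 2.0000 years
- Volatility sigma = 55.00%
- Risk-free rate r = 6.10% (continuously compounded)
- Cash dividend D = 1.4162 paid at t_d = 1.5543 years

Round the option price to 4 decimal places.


PV(D) = D * exp(-r * t_d) = 1.4162 * 0.90954364 = 1.28809570
S_0' = S_0 - PV(D) = 48.5100 - 1.28809570 = 47.22190430
d1 = (ln(S_0'/K) + (r + sigma^2/2)*T) / (sigma*sqrt(T)) = 0.68332511
d2 = d1 - sigma*sqrt(T) = -0.09449235
exp(-rT) = 0.88514837
N(-d1) = 0.24720072; N(-d2) = 0.53764097
P = K * exp(-rT) * N(-d2) - S_0' * N(-d1) = 42.4300 * 0.88514837 * 0.53764097 - 47.22190430 * 0.24720072 = 8.5188

Answer: Price = 8.5188


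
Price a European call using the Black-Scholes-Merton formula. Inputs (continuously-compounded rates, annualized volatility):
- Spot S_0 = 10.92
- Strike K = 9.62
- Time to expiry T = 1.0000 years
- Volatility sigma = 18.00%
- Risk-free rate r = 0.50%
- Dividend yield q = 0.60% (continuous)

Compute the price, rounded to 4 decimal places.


Answer: Price = 1.5448

Derivation:
d1 = (ln(S/K) + (r - q + 0.5*sigma^2) * T) / (sigma * sqrt(T)) = 0.78862059
d2 = d1 - sigma * sqrt(T) = 0.60862059
exp(-rT) = 0.99501248; exp(-qT) = 0.99401796
C = S_0 * exp(-qT) * N(d1) - K * exp(-rT) * N(d2)
N(d1) = 0.78483310; N(d2) = 0.72861202
C = 10.9200 * 0.99401796 * 0.78483310 - 9.6200 * 0.99501248 * 0.72861202 = 1.5448


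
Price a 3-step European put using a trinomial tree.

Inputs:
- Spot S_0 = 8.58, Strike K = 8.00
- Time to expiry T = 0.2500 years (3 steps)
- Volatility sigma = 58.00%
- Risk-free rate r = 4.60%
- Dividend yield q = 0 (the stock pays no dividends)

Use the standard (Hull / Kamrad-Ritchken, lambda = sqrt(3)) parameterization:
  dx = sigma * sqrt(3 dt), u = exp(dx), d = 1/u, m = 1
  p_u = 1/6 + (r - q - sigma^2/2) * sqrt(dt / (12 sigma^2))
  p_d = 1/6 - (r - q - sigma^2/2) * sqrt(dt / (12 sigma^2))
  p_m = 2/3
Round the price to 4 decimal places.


dt = T/N = 0.083333; dx = sigma*sqrt(3*dt) = 0.290000
u = exp(dx) = 1.336427; d = 1/u = 0.748264
p_u = 0.149109, p_m = 0.666667, p_d = 0.184224
Discount per step: exp(-r*dt) = 0.996174
Stock lattice S(k, j) with j the centered position index:
  k=0: S(0,+0) = 8.5800
  k=1: S(1,-1) = 6.4201; S(1,+0) = 8.5800; S(1,+1) = 11.4665
  k=2: S(2,-2) = 4.8039; S(2,-1) = 6.4201; S(2,+0) = 8.5800; S(2,+1) = 11.4665; S(2,+2) = 15.3242
  k=3: S(3,-3) = 3.5946; S(3,-2) = 4.8039; S(3,-1) = 6.4201; S(3,+0) = 8.5800; S(3,+1) = 11.4665; S(3,+2) = 15.3242; S(3,+3) = 20.4797
Terminal payoffs V(N, j) = max(K - S_T, 0):
  V(3,-3) = 4.405396; V(3,-2) = 3.196072; V(3,-1) = 1.579899; V(3,+0) = 0.000000; V(3,+1) = 0.000000; V(3,+2) = 0.000000; V(3,+3) = 0.000000
Backward induction: V(k, j) = exp(-r*dt) * [p_u * V(k+1, j+1) + p_m * V(k+1, j) + p_d * V(k+1, j-1)]
  V(2,-2) = exp(-r*dt) * [p_u*1.579899 + p_m*3.196072 + p_d*4.405396] = 3.165714
  V(2,-1) = exp(-r*dt) * [p_u*0.000000 + p_m*1.579899 + p_d*3.196072] = 1.635777
  V(2,+0) = exp(-r*dt) * [p_u*0.000000 + p_m*0.000000 + p_d*1.579899] = 0.289942
  V(2,+1) = exp(-r*dt) * [p_u*0.000000 + p_m*0.000000 + p_d*0.000000] = 0.000000
  V(2,+2) = exp(-r*dt) * [p_u*0.000000 + p_m*0.000000 + p_d*0.000000] = 0.000000
  V(1,-1) = exp(-r*dt) * [p_u*0.289942 + p_m*1.635777 + p_d*3.165714] = 1.710383
  V(1,+0) = exp(-r*dt) * [p_u*0.000000 + p_m*0.289942 + p_d*1.635777] = 0.492752
  V(1,+1) = exp(-r*dt) * [p_u*0.000000 + p_m*0.000000 + p_d*0.289942] = 0.053210
  V(0,+0) = exp(-r*dt) * [p_u*0.053210 + p_m*0.492752 + p_d*1.710383] = 0.649036

Answer: Price = V(0,0) = 0.6490


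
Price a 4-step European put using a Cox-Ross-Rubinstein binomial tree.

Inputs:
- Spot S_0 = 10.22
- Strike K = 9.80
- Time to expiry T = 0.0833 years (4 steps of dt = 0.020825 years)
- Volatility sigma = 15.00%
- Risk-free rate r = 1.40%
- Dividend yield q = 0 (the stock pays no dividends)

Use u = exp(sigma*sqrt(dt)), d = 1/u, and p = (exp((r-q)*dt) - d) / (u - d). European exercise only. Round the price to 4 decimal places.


dt = T/N = 0.020825
u = exp(sigma*sqrt(dt)) = 1.021882; d = 1/u = 0.978586
p = (exp((r-q)*dt) - d) / (u - d) = 0.501323
Discount per step: exp(-r*dt) = 0.999708
Stock lattice S(k, i) with i counting down-moves:
  k=0: S(0,0) = 10.2200
  k=1: S(1,0) = 10.4436; S(1,1) = 10.0012
  k=2: S(2,0) = 10.6722; S(2,1) = 10.2200; S(2,2) = 9.7870
  k=3: S(3,0) = 10.9057; S(3,1) = 10.4436; S(3,2) = 10.0012; S(3,3) = 9.5774
  k=4: S(4,0) = 11.1443; S(4,1) = 10.6722; S(4,2) = 10.2200; S(4,3) = 9.7870; S(4,4) = 9.3723
Terminal payoffs V(N, i) = max(K - S_T, 0):
  V(4,0) = 0.000000; V(4,1) = 0.000000; V(4,2) = 0.000000; V(4,3) = 0.013010; V(4,4) = 0.427673
Backward induction: V(k, i) = exp(-r*dt) * [p * V(k+1, i) + (1-p) * V(k+1, i+1)].
  V(3,0) = exp(-r*dt) * [p*0.000000 + (1-p)*0.000000] = 0.000000
  V(3,1) = exp(-r*dt) * [p*0.000000 + (1-p)*0.000000] = 0.000000
  V(3,2) = exp(-r*dt) * [p*0.000000 + (1-p)*0.013010] = 0.006486
  V(3,3) = exp(-r*dt) * [p*0.013010 + (1-p)*0.427673] = 0.219729
  V(2,0) = exp(-r*dt) * [p*0.000000 + (1-p)*0.000000] = 0.000000
  V(2,1) = exp(-r*dt) * [p*0.000000 + (1-p)*0.006486] = 0.003233
  V(2,2) = exp(-r*dt) * [p*0.006486 + (1-p)*0.219729] = 0.112792
  V(1,0) = exp(-r*dt) * [p*0.000000 + (1-p)*0.003233] = 0.001612
  V(1,1) = exp(-r*dt) * [p*0.003233 + (1-p)*0.112792] = 0.057851
  V(0,0) = exp(-r*dt) * [p*0.001612 + (1-p)*0.057851] = 0.029648

Answer: Price = V(0,0) = 0.0296


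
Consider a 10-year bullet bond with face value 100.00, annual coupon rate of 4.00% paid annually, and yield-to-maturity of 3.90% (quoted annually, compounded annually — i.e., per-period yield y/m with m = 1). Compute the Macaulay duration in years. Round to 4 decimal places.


Answer: Macaulay duration = 8.4428 years

Derivation:
Coupon per period c = face * coupon_rate / m = 4.000000
Periods per year m = 1; per-period yield y/m = 0.039000
Number of cashflows N = 10
Cashflows (t years, CF_t, discount factor 1/(1+y/m)^(m*t), PV):
  t = 1.0000: CF_t = 4.000000, DF = 0.962464, PV = 3.849856
  t = 2.0000: CF_t = 4.000000, DF = 0.926337, PV = 3.705347
  t = 3.0000: CF_t = 4.000000, DF = 0.891566, PV = 3.566263
  t = 4.0000: CF_t = 4.000000, DF = 0.858100, PV = 3.432399
  t = 5.0000: CF_t = 4.000000, DF = 0.825890, PV = 3.303560
  t = 6.0000: CF_t = 4.000000, DF = 0.794889, PV = 3.179558
  t = 7.0000: CF_t = 4.000000, DF = 0.765052, PV = 3.060209
  t = 8.0000: CF_t = 4.000000, DF = 0.736335, PV = 2.945341
  t = 9.0000: CF_t = 4.000000, DF = 0.708696, PV = 2.834785
  t = 10.0000: CF_t = 104.000000, DF = 0.682094, PV = 70.937824
Price P = sum_t PV_t = 100.815142
Macaulay numerator sum_t t * PV_t:
  t * PV_t at t = 1.0000: 3.849856
  t * PV_t at t = 2.0000: 7.410694
  t * PV_t at t = 3.0000: 10.698789
  t * PV_t at t = 4.0000: 13.729597
  t * PV_t at t = 5.0000: 16.517802
  t * PV_t at t = 6.0000: 19.077346
  t * PV_t at t = 7.0000: 21.421466
  t * PV_t at t = 8.0000: 23.562730
  t * PV_t at t = 9.0000: 25.513061
  t * PV_t at t = 10.0000: 709.378242
Macaulay duration D = (sum_t t * PV_t) / P = 851.159583 / 100.815142 = 8.442775


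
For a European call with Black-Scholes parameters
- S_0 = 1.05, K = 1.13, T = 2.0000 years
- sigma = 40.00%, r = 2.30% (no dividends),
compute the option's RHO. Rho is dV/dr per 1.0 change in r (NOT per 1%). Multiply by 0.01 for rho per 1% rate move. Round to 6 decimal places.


Answer: Rho = 0.799034

Derivation:
d1 = 0.2343573400; d2 = -0.3313280850
phi(d1) = 0.3881357169; exp(-qT) = 1.0000000000; exp(-rT) = 0.9550419622
N(d2) = 0.3701983397
Rho = K*T*exp(-rT)*N(d2) = 1.1300 * 2.0000 * 0.9550419622 * 0.3701983397 = 0.799034


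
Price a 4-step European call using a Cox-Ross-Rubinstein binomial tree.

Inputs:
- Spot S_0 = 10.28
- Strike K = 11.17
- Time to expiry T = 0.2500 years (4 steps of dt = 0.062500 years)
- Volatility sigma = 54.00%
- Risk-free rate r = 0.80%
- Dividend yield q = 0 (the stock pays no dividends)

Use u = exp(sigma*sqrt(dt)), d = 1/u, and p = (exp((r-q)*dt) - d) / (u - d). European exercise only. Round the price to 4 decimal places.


Answer: Price = V(0,0) = 0.8104

Derivation:
dt = T/N = 0.062500
u = exp(sigma*sqrt(dt)) = 1.144537; d = 1/u = 0.873716
p = (exp((r-q)*dt) - d) / (u - d) = 0.468148
Discount per step: exp(-r*dt) = 0.999500
Stock lattice S(k, i) with i counting down-moves:
  k=0: S(0,0) = 10.2800
  k=1: S(1,0) = 11.7658; S(1,1) = 8.9818
  k=2: S(2,0) = 13.4664; S(2,1) = 10.2800; S(2,2) = 7.8475
  k=3: S(3,0) = 15.4128; S(3,1) = 11.7658; S(3,2) = 8.9818; S(3,3) = 6.8565
  k=4: S(4,0) = 17.6406; S(4,1) = 13.4664; S(4,2) = 10.2800; S(4,3) = 7.8475; S(4,4) = 5.9907
Terminal payoffs V(N, i) = max(S_T - K, 0):
  V(4,0) = 6.470551; V(4,1) = 2.296435; V(4,2) = 0.000000; V(4,3) = 0.000000; V(4,4) = 0.000000
Backward induction: V(k, i) = exp(-r*dt) * [p * V(k+1, i) + (1-p) * V(k+1, i+1)].
  V(3,0) = exp(-r*dt) * [p*6.470551 + (1-p)*2.296435] = 4.248413
  V(3,1) = exp(-r*dt) * [p*2.296435 + (1-p)*0.000000] = 1.074534
  V(3,2) = exp(-r*dt) * [p*0.000000 + (1-p)*0.000000] = 0.000000
  V(3,3) = exp(-r*dt) * [p*0.000000 + (1-p)*0.000000] = 0.000000
  V(2,0) = exp(-r*dt) * [p*4.248413 + (1-p)*1.074534] = 2.559099
  V(2,1) = exp(-r*dt) * [p*1.074534 + (1-p)*0.000000] = 0.502789
  V(2,2) = exp(-r*dt) * [p*0.000000 + (1-p)*0.000000] = 0.000000
  V(1,0) = exp(-r*dt) * [p*2.559099 + (1-p)*0.502789] = 1.464714
  V(1,1) = exp(-r*dt) * [p*0.502789 + (1-p)*0.000000] = 0.235262
  V(0,0) = exp(-r*dt) * [p*1.464714 + (1-p)*0.235262] = 0.810422


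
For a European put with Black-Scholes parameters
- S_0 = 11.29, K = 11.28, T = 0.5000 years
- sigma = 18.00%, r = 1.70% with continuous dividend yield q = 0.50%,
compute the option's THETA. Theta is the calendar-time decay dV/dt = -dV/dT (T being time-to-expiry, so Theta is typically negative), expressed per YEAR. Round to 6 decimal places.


d1 = 0.1177421736; d2 = -0.0095370470
phi(d1) = 0.3961865301; exp(-qT) = 0.9975031224; exp(-rT) = 0.9915360229
Theta = -S*exp(-qT)*phi(d1)*sigma/(2*sqrt(T)) + r*K*exp(-rT)*N(-d2) - q*S*exp(-qT)*N(-d1)
N(-d1) = 0.4531359747; N(-d2) = 0.5038046736; sqrt(T) = 0.7071067812
Term 1 = -11.2900 * 0.9975031224 * 0.3961865301 * 0.1800 / (2 * 0.7071067812) = -0.5678915661
Term 2 = 0.0170 * 11.2800 * 0.9915360229 * 0.5038046736 = 0.0957918829
Term 3 = -0.0050 * 11.2900 * 0.9975031224 * 0.4531359747 = -0.0255156568
Theta = -0.5678915661 + (0.0957918829) + (-0.0255156568) = -0.497615

Answer: Theta = -0.497615


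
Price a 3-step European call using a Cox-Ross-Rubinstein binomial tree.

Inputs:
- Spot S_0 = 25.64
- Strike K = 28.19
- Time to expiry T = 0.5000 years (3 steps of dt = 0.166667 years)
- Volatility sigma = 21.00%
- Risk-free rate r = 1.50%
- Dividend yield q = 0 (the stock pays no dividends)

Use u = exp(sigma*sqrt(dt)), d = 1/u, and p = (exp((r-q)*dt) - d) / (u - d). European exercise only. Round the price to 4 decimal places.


dt = T/N = 0.166667
u = exp(sigma*sqrt(dt)) = 1.089514; d = 1/u = 0.917840
p = (exp((r-q)*dt) - d) / (u - d) = 0.493161
Discount per step: exp(-r*dt) = 0.997503
Stock lattice S(k, i) with i counting down-moves:
  k=0: S(0,0) = 25.6400
  k=1: S(1,0) = 27.9352; S(1,1) = 23.5334
  k=2: S(2,0) = 30.4358; S(2,1) = 25.6400; S(2,2) = 21.5999
  k=3: S(3,0) = 33.1602; S(3,1) = 27.9352; S(3,2) = 23.5334; S(3,3) = 19.8253
Terminal payoffs V(N, i) = max(S_T - K, 0):
  V(3,0) = 4.970190; V(3,1) = 0.000000; V(3,2) = 0.000000; V(3,3) = 0.000000
Backward induction: V(k, i) = exp(-r*dt) * [p * V(k+1, i) + (1-p) * V(k+1, i+1)].
  V(2,0) = exp(-r*dt) * [p*4.970190 + (1-p)*0.000000] = 2.444982
  V(2,1) = exp(-r*dt) * [p*0.000000 + (1-p)*0.000000] = 0.000000
  V(2,2) = exp(-r*dt) * [p*0.000000 + (1-p)*0.000000] = 0.000000
  V(1,0) = exp(-r*dt) * [p*2.444982 + (1-p)*0.000000] = 1.202759
  V(1,1) = exp(-r*dt) * [p*0.000000 + (1-p)*0.000000] = 0.000000
  V(0,0) = exp(-r*dt) * [p*1.202759 + (1-p)*0.000000] = 0.591672

Answer: Price = V(0,0) = 0.5917


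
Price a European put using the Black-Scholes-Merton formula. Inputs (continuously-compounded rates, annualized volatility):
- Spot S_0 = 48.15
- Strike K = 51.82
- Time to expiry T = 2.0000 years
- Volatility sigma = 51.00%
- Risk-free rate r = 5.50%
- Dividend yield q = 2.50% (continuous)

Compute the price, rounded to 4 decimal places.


d1 = (ln(S/K) + (r - q + 0.5*sigma^2) * T) / (sigma * sqrt(T)) = 0.34196927
d2 = d1 - sigma * sqrt(T) = -0.37927965
exp(-rT) = 0.89583414; exp(-qT) = 0.95122942
P = K * exp(-rT) * N(-d2) - S_0 * exp(-qT) * N(-d1)
N(-d1) = 0.36618701; N(-d2) = 0.64775990
P = 51.8200 * 0.89583414 * 0.64775990 - 48.1500 * 0.95122942 * 0.36618701 = 13.2984

Answer: Price = 13.2984


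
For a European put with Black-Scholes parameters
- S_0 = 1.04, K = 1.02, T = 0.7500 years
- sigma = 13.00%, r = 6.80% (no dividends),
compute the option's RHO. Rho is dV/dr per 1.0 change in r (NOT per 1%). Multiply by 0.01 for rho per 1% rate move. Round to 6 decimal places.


Answer: Rho = -0.206905

Derivation:
d1 = 0.6817670486; d2 = 0.5691837461
phi(d1) = 0.3162122267; exp(-qT) = 1.0000000000; exp(-rT) = 0.9502786705
N(-d2) = 0.2846157250
Rho = -K*T*exp(-rT)*N(-d2) = -1.0200 * 0.7500 * 0.9502786705 * 0.2846157250 = -0.206905


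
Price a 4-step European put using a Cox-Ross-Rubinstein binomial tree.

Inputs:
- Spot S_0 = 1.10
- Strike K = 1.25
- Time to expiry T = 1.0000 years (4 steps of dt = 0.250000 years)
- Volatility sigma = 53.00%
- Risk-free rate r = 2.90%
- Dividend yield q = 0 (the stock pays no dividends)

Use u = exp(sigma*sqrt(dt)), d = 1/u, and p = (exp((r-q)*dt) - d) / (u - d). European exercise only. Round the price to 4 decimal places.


Answer: Price = V(0,0) = 0.3086

Derivation:
dt = T/N = 0.250000
u = exp(sigma*sqrt(dt)) = 1.303431; d = 1/u = 0.767206
p = (exp((r-q)*dt) - d) / (u - d) = 0.447705
Discount per step: exp(-r*dt) = 0.992776
Stock lattice S(k, i) with i counting down-moves:
  k=0: S(0,0) = 1.1000
  k=1: S(1,0) = 1.4338; S(1,1) = 0.8439
  k=2: S(2,0) = 1.8688; S(2,1) = 1.1000; S(2,2) = 0.6475
  k=3: S(3,0) = 2.4359; S(3,1) = 1.4338; S(3,2) = 0.8439; S(3,3) = 0.4967
  k=4: S(4,0) = 3.1750; S(4,1) = 1.8688; S(4,2) = 1.1000; S(4,3) = 0.6475; S(4,4) = 0.3811
Terminal payoffs V(N, i) = max(K - S_T, 0):
  V(4,0) = 0.000000; V(4,1) = 0.000000; V(4,2) = 0.150000; V(4,3) = 0.602535; V(4,4) = 0.868899
Backward induction: V(k, i) = exp(-r*dt) * [p * V(k+1, i) + (1-p) * V(k+1, i+1)].
  V(3,0) = exp(-r*dt) * [p*0.000000 + (1-p)*0.000000] = 0.000000
  V(3,1) = exp(-r*dt) * [p*0.000000 + (1-p)*0.150000] = 0.082246
  V(3,2) = exp(-r*dt) * [p*0.150000 + (1-p)*0.602535] = 0.397044
  V(3,3) = exp(-r*dt) * [p*0.602535 + (1-p)*0.868899] = 0.744231
  V(2,0) = exp(-r*dt) * [p*0.000000 + (1-p)*0.082246] = 0.045096
  V(2,1) = exp(-r*dt) * [p*0.082246 + (1-p)*0.397044] = 0.254257
  V(2,2) = exp(-r*dt) * [p*0.397044 + (1-p)*0.744231] = 0.584540
  V(1,0) = exp(-r*dt) * [p*0.045096 + (1-p)*0.254257] = 0.159454
  V(1,1) = exp(-r*dt) * [p*0.254257 + (1-p)*0.584540] = 0.433517
  V(0,0) = exp(-r*dt) * [p*0.159454 + (1-p)*0.433517] = 0.308572


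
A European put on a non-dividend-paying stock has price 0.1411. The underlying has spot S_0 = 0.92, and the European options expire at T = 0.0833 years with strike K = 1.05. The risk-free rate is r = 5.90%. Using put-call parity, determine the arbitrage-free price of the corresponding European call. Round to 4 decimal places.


Put-call parity: C - P = S_0 * exp(-qT) - K * exp(-rT).
S_0 * exp(-qT) = 0.9200 * 1.00000000 = 0.92000000
K * exp(-rT) = 1.0500 * 0.99509736 = 1.04485223
C = P + S*exp(-qT) - K*exp(-rT)
C = 0.1411 + 0.92000000 - 1.04485223 = 0.0162

Answer: Call price = 0.0162


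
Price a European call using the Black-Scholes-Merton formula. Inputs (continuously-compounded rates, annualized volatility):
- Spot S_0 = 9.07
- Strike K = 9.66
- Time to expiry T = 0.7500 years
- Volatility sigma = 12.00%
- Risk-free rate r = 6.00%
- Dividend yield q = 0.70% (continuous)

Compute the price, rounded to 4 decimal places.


d1 = (ln(S/K) + (r - q + 0.5*sigma^2) * T) / (sigma * sqrt(T)) = -0.17196747
d2 = d1 - sigma * sqrt(T) = -0.27589052
exp(-rT) = 0.95599748; exp(-qT) = 0.99476376
C = S_0 * exp(-qT) * N(d1) - K * exp(-rT) * N(d2)
N(d1) = 0.43173155; N(d2) = 0.39131608
C = 9.0700 * 0.99476376 * 0.43173155 - 9.6600 * 0.95599748 * 0.39131608 = 0.2815

Answer: Price = 0.2815


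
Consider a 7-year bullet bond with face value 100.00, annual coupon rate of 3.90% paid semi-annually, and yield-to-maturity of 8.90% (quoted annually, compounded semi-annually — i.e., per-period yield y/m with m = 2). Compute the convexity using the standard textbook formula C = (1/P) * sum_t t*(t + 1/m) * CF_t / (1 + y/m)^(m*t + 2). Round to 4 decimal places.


Answer: Convexity = 39.4284

Derivation:
Coupon per period c = face * coupon_rate / m = 1.950000
Periods per year m = 2; per-period yield y/m = 0.044500
Number of cashflows N = 14
Cashflows (t years, CF_t, discount factor 1/(1+y/m)^(m*t), PV):
  t = 0.5000: CF_t = 1.950000, DF = 0.957396, PV = 1.866922
  t = 1.0000: CF_t = 1.950000, DF = 0.916607, PV = 1.787383
  t = 1.5000: CF_t = 1.950000, DF = 0.877556, PV = 1.711234
  t = 2.0000: CF_t = 1.950000, DF = 0.840168, PV = 1.638328
  t = 2.5000: CF_t = 1.950000, DF = 0.804374, PV = 1.568528
  t = 3.0000: CF_t = 1.950000, DF = 0.770104, PV = 1.501703
  t = 3.5000: CF_t = 1.950000, DF = 0.737294, PV = 1.437724
  t = 4.0000: CF_t = 1.950000, DF = 0.705883, PV = 1.376471
  t = 4.5000: CF_t = 1.950000, DF = 0.675809, PV = 1.317828
  t = 5.0000: CF_t = 1.950000, DF = 0.647017, PV = 1.261683
  t = 5.5000: CF_t = 1.950000, DF = 0.619451, PV = 1.207930
  t = 6.0000: CF_t = 1.950000, DF = 0.593060, PV = 1.156467
  t = 6.5000: CF_t = 1.950000, DF = 0.567793, PV = 1.107197
  t = 7.0000: CF_t = 101.950000, DF = 0.543603, PV = 55.420318
Price P = sum_t PV_t = 74.359715
Convexity numerator sum_t t*(t + 1/m) * CF_t / (1+y/m)^(m*t + 2):
  t = 0.5000: term = 0.855617
  t = 1.0000: term = 2.457492
  t = 1.5000: term = 4.705585
  t = 2.0000: term = 7.508513
  t = 2.5000: term = 10.782929
  t = 3.0000: term = 14.452945
  t = 3.5000: term = 18.449587
  t = 4.0000: term = 22.710290
  t = 4.5000: term = 27.178422
  t = 5.0000: term = 31.802845
  t = 5.5000: term = 36.537496
  t = 6.0000: term = 41.341002
  t = 6.5000: term = 46.176323
  t = 7.0000: term = 2666.928819
Convexity = (1/P) * sum = 2931.887865 / 74.359715 = 39.428444


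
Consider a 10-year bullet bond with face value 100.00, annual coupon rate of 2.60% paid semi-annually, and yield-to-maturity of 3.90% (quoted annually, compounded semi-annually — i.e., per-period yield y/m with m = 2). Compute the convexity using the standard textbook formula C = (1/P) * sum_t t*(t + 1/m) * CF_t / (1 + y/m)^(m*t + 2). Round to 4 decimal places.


Answer: Convexity = 84.9204

Derivation:
Coupon per period c = face * coupon_rate / m = 1.300000
Periods per year m = 2; per-period yield y/m = 0.019500
Number of cashflows N = 20
Cashflows (t years, CF_t, discount factor 1/(1+y/m)^(m*t), PV):
  t = 0.5000: CF_t = 1.300000, DF = 0.980873, PV = 1.275135
  t = 1.0000: CF_t = 1.300000, DF = 0.962112, PV = 1.250745
  t = 1.5000: CF_t = 1.300000, DF = 0.943709, PV = 1.226822
  t = 2.0000: CF_t = 1.300000, DF = 0.925659, PV = 1.203357
  t = 2.5000: CF_t = 1.300000, DF = 0.907954, PV = 1.180340
  t = 3.0000: CF_t = 1.300000, DF = 0.890588, PV = 1.157764
  t = 3.5000: CF_t = 1.300000, DF = 0.873553, PV = 1.135619
  t = 4.0000: CF_t = 1.300000, DF = 0.856845, PV = 1.113898
  t = 4.5000: CF_t = 1.300000, DF = 0.840456, PV = 1.092593
  t = 5.0000: CF_t = 1.300000, DF = 0.824380, PV = 1.071695
  t = 5.5000: CF_t = 1.300000, DF = 0.808613, PV = 1.051196
  t = 6.0000: CF_t = 1.300000, DF = 0.793146, PV = 1.031090
  t = 6.5000: CF_t = 1.300000, DF = 0.777976, PV = 1.011368
  t = 7.0000: CF_t = 1.300000, DF = 0.763095, PV = 0.992024
  t = 7.5000: CF_t = 1.300000, DF = 0.748500, PV = 0.973049
  t = 8.0000: CF_t = 1.300000, DF = 0.734183, PV = 0.954438
  t = 8.5000: CF_t = 1.300000, DF = 0.720140, PV = 0.936182
  t = 9.0000: CF_t = 1.300000, DF = 0.706366, PV = 0.918276
  t = 9.5000: CF_t = 1.300000, DF = 0.692855, PV = 0.900712
  t = 10.0000: CF_t = 101.300000, DF = 0.679603, PV = 68.843801
Price P = sum_t PV_t = 89.320106
Convexity numerator sum_t t*(t + 1/m) * CF_t / (1+y/m)^(m*t + 2):
  t = 0.5000: term = 0.613411
  t = 1.0000: term = 1.805035
  t = 1.5000: term = 3.541021
  t = 2.0000: term = 5.788819
  t = 2.5000: term = 8.517144
  t = 3.0000: term = 11.695931
  t = 3.5000: term = 15.296297
  t = 4.0000: term = 19.290503
  t = 4.5000: term = 23.651917
  t = 5.0000: term = 28.354976
  t = 5.5000: term = 33.375156
  t = 6.0000: term = 38.688932
  t = 6.5000: term = 44.273749
  t = 7.0000: term = 50.107989
  t = 7.5000: term = 56.170940
  t = 8.0000: term = 62.442765
  t = 8.5000: term = 68.904473
  t = 9.0000: term = 75.537893
  t = 9.5000: term = 82.325642
  t = 10.0000: term = 6954.720514
Convexity = (1/P) * sum = 7585.103107 / 89.320106 = 84.920445


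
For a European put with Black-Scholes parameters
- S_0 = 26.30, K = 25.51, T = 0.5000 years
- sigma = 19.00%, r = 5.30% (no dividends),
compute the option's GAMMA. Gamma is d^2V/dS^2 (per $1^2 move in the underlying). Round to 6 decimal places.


d1 = 0.4914273561; d2 = 0.3570770677
phi(d1) = 0.3535646389; exp(-qT) = 1.0000000000; exp(-rT) = 0.9738480438
Gamma = exp(-qT) * phi(d1) / (S * sigma * sqrt(T)) = 1.0000000000 * 0.3535646389 / (26.3000 * 0.1900 * 0.7071067812) = 0.100063

Answer: Gamma = 0.100063


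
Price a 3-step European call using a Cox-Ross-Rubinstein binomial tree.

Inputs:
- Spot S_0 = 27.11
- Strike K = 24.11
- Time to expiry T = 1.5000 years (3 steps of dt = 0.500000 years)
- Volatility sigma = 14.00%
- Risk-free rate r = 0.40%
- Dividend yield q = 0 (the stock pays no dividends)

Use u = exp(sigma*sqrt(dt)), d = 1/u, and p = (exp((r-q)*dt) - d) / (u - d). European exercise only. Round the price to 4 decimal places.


Answer: Price = V(0,0) = 3.6815

Derivation:
dt = T/N = 0.500000
u = exp(sigma*sqrt(dt)) = 1.104061; d = 1/u = 0.905747
p = (exp((r-q)*dt) - d) / (u - d) = 0.485367
Discount per step: exp(-r*dt) = 0.998002
Stock lattice S(k, i) with i counting down-moves:
  k=0: S(0,0) = 27.1100
  k=1: S(1,0) = 29.9311; S(1,1) = 24.5548
  k=2: S(2,0) = 33.0457; S(2,1) = 27.1100; S(2,2) = 22.2405
  k=3: S(3,0) = 36.4845; S(3,1) = 29.9311; S(3,2) = 24.5548; S(3,3) = 20.1442
Terminal payoffs V(N, i) = max(S_T - K, 0):
  V(3,0) = 12.374500; V(3,1) = 5.821086; V(3,2) = 0.444809; V(3,3) = 0.000000
Backward induction: V(k, i) = exp(-r*dt) * [p * V(k+1, i) + (1-p) * V(k+1, i+1)].
  V(2,0) = exp(-r*dt) * [p*12.374500 + (1-p)*5.821086] = 8.983909
  V(2,1) = exp(-r*dt) * [p*5.821086 + (1-p)*0.444809] = 3.048172
  V(2,2) = exp(-r*dt) * [p*0.444809 + (1-p)*0.000000] = 0.215464
  V(1,0) = exp(-r*dt) * [p*8.983909 + (1-p)*3.048172] = 5.917334
  V(1,1) = exp(-r*dt) * [p*3.048172 + (1-p)*0.215464] = 1.587188
  V(0,0) = exp(-r*dt) * [p*5.917334 + (1-p)*1.587188] = 3.681526
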